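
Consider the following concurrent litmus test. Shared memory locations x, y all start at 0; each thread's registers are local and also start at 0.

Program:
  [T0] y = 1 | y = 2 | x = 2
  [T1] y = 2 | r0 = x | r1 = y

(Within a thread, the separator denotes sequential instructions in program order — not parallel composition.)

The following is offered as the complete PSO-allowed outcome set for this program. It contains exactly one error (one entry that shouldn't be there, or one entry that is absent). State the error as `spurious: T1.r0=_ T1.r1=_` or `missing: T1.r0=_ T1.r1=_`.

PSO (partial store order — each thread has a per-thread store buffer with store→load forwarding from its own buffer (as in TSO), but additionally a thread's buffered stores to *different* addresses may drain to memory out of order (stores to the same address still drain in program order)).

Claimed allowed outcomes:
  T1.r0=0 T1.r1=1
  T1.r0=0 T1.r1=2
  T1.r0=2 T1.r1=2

outcome vector order: (T1.r0,T1.r1)
[PSO] allowed = {<0 1>; <0 2>; <2 1>; <2 2>}
PSO∖claimed = {<2 1>}

missing: T1.r0=2 T1.r1=1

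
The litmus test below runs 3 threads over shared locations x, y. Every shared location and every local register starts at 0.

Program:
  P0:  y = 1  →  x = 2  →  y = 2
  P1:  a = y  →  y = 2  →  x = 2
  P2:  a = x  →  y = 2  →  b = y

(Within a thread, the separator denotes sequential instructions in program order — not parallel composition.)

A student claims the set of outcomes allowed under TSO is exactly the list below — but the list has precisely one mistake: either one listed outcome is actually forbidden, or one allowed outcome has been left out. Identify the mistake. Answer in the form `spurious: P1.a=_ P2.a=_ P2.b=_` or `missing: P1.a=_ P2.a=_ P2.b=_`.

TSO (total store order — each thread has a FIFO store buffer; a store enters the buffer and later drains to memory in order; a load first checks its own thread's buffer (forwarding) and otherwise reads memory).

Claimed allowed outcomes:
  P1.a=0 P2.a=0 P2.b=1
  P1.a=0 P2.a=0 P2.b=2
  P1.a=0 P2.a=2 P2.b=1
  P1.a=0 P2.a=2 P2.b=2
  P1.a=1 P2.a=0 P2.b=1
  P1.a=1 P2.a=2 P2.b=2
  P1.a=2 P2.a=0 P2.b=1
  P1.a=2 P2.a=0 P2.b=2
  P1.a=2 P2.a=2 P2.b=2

missing: P1.a=1 P2.a=0 P2.b=2

outcome vector order: (P1.a,P2.a,P2.b)
TSO: 10 outcomes — {0/0/1; 0/0/2; 0/2/1; 0/2/2; 1/0/1; 1/0/2; 1/2/2; 2/0/1; 2/0/2; 2/2/2}
TSO∖claimed = {1/0/2}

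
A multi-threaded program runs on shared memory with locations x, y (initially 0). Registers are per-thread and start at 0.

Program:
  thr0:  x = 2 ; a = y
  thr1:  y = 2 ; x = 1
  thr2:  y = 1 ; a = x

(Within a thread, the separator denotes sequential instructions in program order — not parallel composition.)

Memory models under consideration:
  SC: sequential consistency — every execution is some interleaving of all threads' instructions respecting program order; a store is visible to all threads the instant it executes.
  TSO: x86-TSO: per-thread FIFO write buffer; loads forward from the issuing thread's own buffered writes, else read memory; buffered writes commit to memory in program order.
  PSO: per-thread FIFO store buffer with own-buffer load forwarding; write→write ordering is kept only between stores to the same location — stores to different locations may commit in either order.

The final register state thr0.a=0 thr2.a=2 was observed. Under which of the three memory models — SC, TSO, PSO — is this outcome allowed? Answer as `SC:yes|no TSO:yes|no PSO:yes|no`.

outcome vector order: (thr0.a,thr2.a)
SC (8): 01, 02, 10, 11, 12, 20, 21, 22
TSO (9): 00, 01, 02, 10, 11, 12, 20, 21, 22
PSO (9): 00, 01, 02, 10, 11, 12, 20, 21, 22
target 02 ∈ {SC,TSO,PSO}

SC:yes TSO:yes PSO:yes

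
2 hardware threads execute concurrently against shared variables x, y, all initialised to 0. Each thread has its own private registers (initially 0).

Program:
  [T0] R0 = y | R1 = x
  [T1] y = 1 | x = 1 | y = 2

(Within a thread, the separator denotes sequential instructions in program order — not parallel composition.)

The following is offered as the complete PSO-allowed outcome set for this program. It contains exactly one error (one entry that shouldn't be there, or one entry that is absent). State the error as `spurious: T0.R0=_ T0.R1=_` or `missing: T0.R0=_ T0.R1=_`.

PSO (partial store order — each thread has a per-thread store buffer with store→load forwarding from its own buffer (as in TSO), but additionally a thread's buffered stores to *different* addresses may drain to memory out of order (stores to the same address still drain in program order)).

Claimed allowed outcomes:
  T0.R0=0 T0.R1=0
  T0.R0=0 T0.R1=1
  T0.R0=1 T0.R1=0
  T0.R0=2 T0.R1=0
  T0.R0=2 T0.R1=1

outcome vector order: (T0.R0,T0.R1)
under PSO → (0,0), (0,1), (1,0), (1,1), (2,0), (2,1)
PSO∖claimed = {(1,1)}

missing: T0.R0=1 T0.R1=1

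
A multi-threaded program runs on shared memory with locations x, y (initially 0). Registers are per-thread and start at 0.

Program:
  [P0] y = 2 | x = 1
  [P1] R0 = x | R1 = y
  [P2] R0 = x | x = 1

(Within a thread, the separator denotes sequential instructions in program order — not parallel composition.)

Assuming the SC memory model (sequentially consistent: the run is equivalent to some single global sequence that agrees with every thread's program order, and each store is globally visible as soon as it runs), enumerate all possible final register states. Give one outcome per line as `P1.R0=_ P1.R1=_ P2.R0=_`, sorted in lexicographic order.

P1.R0=0 P1.R1=0 P2.R0=0
P1.R0=0 P1.R1=0 P2.R0=1
P1.R0=0 P1.R1=2 P2.R0=0
P1.R0=0 P1.R1=2 P2.R0=1
P1.R0=1 P1.R1=0 P2.R0=0
P1.R0=1 P1.R1=2 P2.R0=0
P1.R0=1 P1.R1=2 P2.R0=1

outcome vector order: (P1.R0,P1.R1,P2.R0)
|SC outcomes| = 7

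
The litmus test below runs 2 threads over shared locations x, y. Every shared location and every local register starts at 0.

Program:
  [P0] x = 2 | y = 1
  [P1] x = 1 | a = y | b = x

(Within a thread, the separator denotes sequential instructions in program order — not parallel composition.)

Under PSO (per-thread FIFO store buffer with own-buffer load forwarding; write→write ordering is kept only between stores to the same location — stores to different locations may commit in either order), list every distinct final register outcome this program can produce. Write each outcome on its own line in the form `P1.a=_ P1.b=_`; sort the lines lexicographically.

outcome vector order: (P1.a,P1.b)
|PSO outcomes| = 4

P1.a=0 P1.b=1
P1.a=0 P1.b=2
P1.a=1 P1.b=1
P1.a=1 P1.b=2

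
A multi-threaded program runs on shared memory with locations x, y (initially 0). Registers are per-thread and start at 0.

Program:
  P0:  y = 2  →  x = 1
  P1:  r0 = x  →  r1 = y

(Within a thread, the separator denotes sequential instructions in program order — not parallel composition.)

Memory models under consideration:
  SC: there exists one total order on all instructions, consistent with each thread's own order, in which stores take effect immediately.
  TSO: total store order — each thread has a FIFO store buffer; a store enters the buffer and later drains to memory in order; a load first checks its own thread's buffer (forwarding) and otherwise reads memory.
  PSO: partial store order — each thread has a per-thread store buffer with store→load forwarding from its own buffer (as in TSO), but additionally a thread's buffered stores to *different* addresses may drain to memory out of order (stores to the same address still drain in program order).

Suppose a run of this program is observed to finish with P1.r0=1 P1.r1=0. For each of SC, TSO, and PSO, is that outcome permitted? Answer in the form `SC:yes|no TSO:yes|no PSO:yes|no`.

outcome vector order: (P1.r0,P1.r1)
SC: 3 outcomes — {0/0 0/2 1/2}
TSO: 3 outcomes — {0/0 0/2 1/2}
PSO: 4 outcomes — {0/0 0/2 1/0 1/2}
target 1/0 ∈ {PSO}

SC:no TSO:no PSO:yes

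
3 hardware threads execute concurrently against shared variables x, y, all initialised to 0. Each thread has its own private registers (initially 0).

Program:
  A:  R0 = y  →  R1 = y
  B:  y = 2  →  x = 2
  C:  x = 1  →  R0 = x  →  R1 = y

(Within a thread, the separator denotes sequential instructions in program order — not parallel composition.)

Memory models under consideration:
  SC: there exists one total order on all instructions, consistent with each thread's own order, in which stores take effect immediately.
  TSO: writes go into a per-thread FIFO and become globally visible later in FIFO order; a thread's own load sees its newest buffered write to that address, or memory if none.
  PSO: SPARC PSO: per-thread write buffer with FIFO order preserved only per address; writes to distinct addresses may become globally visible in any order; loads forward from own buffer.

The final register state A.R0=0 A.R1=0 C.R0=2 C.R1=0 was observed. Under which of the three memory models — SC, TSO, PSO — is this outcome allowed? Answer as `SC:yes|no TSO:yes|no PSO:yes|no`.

outcome vector order: (A.R0,A.R1,C.R0,C.R1)
SC: 9 outcomes — {0/0/1/0 0/0/1/2 0/0/2/2 0/2/1/0 0/2/1/2 0/2/2/2 2/2/1/0 2/2/1/2 2/2/2/2}
TSO: 9 outcomes — {0/0/1/0 0/0/1/2 0/0/2/2 0/2/1/0 0/2/1/2 0/2/2/2 2/2/1/0 2/2/1/2 2/2/2/2}
PSO: 12 outcomes — {0/0/1/0 0/0/1/2 0/0/2/0 0/0/2/2 0/2/1/0 0/2/1/2 0/2/2/0 0/2/2/2 2/2/1/0 2/2/1/2 2/2/2/0 2/2/2/2}
target 0/0/2/0 ∈ {PSO}

SC:no TSO:no PSO:yes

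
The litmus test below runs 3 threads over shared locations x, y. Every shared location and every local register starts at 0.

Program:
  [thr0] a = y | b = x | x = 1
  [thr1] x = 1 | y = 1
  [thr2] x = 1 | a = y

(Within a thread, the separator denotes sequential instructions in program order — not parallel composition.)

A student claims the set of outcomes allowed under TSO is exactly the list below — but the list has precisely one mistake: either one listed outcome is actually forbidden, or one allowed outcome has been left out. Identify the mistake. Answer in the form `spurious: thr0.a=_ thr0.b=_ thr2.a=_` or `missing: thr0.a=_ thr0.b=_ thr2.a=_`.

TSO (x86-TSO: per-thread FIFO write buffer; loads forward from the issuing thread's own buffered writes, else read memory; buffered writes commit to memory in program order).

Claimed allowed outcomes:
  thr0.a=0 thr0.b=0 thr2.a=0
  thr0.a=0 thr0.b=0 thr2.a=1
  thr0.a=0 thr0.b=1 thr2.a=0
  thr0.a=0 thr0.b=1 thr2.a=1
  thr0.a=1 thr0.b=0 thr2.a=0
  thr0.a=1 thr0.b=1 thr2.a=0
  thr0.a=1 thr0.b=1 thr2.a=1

spurious: thr0.a=1 thr0.b=0 thr2.a=0

outcome vector order: (thr0.a,thr0.b,thr2.a)
TSO (6): 0/0/0; 0/0/1; 0/1/0; 0/1/1; 1/1/0; 1/1/1
claimed∖TSO = {1/0/0}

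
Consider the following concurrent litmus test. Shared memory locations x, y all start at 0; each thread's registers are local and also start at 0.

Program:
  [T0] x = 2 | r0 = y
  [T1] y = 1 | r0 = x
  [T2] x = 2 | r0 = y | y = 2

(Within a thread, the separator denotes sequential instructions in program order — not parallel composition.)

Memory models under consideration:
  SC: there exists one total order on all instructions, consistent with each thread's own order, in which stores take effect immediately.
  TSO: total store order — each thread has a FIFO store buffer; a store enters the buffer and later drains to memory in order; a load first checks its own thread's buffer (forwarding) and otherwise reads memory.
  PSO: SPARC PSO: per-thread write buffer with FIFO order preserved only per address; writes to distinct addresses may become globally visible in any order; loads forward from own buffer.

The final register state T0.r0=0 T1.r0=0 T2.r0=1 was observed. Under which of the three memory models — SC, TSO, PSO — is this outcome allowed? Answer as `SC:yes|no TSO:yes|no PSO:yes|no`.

outcome vector order: (T0.r0,T1.r0,T2.r0)
SC (8): (0,2,0), (0,2,1), (1,0,1), (1,2,0), (1,2,1), (2,0,1), (2,2,0), (2,2,1)
TSO (12): (0,0,0), (0,0,1), (0,2,0), (0,2,1), (1,0,0), (1,0,1), (1,2,0), (1,2,1), (2,0,0), (2,0,1), (2,2,0), (2,2,1)
PSO (12): (0,0,0), (0,0,1), (0,2,0), (0,2,1), (1,0,0), (1,0,1), (1,2,0), (1,2,1), (2,0,0), (2,0,1), (2,2,0), (2,2,1)
target (0,0,1) ∈ {TSO,PSO}

SC:no TSO:yes PSO:yes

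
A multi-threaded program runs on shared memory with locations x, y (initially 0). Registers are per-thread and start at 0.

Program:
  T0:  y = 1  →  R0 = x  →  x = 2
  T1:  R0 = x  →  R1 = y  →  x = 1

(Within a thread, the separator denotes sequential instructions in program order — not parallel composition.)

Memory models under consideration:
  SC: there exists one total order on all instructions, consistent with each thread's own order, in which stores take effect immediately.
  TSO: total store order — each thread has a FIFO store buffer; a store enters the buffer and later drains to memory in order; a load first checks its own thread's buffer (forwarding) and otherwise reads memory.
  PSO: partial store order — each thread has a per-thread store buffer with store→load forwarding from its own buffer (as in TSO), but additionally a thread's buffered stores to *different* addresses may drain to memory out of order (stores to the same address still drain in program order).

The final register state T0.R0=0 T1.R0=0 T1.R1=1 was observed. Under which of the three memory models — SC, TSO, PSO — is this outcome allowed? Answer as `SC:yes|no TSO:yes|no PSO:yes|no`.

SC:yes TSO:yes PSO:yes

outcome vector order: (T0.R0,T1.R0,T1.R1)
SC (5): 000, 001, 021, 100, 101
TSO (5): 000, 001, 021, 100, 101
PSO (6): 000, 001, 020, 021, 100, 101
target 001 ∈ {SC,TSO,PSO}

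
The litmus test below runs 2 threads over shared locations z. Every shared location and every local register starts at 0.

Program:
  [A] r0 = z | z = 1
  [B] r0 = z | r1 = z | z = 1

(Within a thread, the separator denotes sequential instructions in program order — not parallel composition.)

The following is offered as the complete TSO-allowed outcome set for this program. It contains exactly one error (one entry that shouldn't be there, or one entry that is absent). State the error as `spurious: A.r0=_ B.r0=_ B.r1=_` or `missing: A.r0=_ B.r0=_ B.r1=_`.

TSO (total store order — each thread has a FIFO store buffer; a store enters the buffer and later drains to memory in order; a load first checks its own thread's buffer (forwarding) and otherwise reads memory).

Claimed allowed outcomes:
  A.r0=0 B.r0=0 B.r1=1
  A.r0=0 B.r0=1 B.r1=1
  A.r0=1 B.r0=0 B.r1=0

outcome vector order: (A.r0,B.r0,B.r1)
TSO: 4 outcomes — {0/0/0, 0/0/1, 0/1/1, 1/0/0}
TSO∖claimed = {0/0/0}

missing: A.r0=0 B.r0=0 B.r1=0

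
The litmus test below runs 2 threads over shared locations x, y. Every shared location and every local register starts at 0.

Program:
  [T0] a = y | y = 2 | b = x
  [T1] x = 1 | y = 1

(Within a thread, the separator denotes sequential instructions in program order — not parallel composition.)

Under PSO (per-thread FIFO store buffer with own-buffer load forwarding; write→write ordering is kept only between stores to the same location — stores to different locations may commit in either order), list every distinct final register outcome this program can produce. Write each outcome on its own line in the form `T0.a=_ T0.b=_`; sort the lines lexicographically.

outcome vector order: (T0.a,T0.b)
|PSO outcomes| = 4

T0.a=0 T0.b=0
T0.a=0 T0.b=1
T0.a=1 T0.b=0
T0.a=1 T0.b=1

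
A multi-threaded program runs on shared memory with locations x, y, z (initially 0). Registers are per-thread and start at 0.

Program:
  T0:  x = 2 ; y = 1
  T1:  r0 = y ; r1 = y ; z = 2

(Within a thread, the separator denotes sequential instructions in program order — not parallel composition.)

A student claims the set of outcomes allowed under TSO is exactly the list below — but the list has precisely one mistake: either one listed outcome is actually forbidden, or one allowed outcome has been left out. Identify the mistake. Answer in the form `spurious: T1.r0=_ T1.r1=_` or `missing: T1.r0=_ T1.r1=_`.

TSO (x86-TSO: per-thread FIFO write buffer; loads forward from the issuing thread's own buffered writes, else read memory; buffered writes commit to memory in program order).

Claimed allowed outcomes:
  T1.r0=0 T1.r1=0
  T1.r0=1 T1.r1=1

outcome vector order: (T1.r0,T1.r1)
TSO: 3 outcomes — {0/0; 0/1; 1/1}
TSO∖claimed = {0/1}

missing: T1.r0=0 T1.r1=1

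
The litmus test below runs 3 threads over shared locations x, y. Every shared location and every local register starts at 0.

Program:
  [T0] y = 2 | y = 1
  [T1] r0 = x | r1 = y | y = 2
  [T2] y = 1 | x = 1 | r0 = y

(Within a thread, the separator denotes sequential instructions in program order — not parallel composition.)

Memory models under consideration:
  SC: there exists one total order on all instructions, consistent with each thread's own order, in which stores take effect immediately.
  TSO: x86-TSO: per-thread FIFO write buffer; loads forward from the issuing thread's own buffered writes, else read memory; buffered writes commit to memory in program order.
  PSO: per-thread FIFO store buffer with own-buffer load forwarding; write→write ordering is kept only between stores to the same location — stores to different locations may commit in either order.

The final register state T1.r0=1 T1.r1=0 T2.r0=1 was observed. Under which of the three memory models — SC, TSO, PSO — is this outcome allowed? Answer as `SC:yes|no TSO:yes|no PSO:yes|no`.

outcome vector order: (T1.r0,T1.r1,T2.r0)
SC (10): (0,0,1) (0,0,2) (0,1,1) (0,1,2) (0,2,1) (0,2,2) (1,1,1) (1,1,2) (1,2,1) (1,2,2)
TSO (10): (0,0,1) (0,0,2) (0,1,1) (0,1,2) (0,2,1) (0,2,2) (1,1,1) (1,1,2) (1,2,1) (1,2,2)
PSO (12): (0,0,1) (0,0,2) (0,1,1) (0,1,2) (0,2,1) (0,2,2) (1,0,1) (1,0,2) (1,1,1) (1,1,2) (1,2,1) (1,2,2)
target (1,0,1) ∈ {PSO}

SC:no TSO:no PSO:yes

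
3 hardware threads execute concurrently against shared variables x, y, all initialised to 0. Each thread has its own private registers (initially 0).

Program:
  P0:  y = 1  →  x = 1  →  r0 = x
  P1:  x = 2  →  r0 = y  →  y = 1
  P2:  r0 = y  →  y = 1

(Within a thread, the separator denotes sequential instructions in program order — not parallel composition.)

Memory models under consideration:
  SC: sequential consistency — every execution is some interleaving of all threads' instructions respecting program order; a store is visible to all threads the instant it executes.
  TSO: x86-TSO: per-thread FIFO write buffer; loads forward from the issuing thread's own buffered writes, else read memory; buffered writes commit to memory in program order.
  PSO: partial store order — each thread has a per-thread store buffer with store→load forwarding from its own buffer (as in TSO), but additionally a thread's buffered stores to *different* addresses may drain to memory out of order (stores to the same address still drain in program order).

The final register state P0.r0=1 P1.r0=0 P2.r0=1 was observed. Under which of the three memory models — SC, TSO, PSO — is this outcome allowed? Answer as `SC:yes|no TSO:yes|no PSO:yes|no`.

outcome vector order: (P0.r0,P1.r0,P2.r0)
SC (6): 1/0/0 1/0/1 1/1/0 1/1/1 2/1/0 2/1/1
TSO (8): 1/0/0 1/0/1 1/1/0 1/1/1 2/0/0 2/0/1 2/1/0 2/1/1
PSO (8): 1/0/0 1/0/1 1/1/0 1/1/1 2/0/0 2/0/1 2/1/0 2/1/1
target 1/0/1 ∈ {SC,TSO,PSO}

SC:yes TSO:yes PSO:yes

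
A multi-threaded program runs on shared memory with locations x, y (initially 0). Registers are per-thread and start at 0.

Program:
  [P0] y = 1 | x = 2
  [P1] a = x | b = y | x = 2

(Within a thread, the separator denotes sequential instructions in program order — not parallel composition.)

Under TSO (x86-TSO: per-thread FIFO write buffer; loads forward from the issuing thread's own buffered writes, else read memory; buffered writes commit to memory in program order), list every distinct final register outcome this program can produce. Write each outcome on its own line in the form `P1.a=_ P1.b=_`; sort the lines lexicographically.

P1.a=0 P1.b=0
P1.a=0 P1.b=1
P1.a=2 P1.b=1

outcome vector order: (P1.a,P1.b)
|TSO outcomes| = 3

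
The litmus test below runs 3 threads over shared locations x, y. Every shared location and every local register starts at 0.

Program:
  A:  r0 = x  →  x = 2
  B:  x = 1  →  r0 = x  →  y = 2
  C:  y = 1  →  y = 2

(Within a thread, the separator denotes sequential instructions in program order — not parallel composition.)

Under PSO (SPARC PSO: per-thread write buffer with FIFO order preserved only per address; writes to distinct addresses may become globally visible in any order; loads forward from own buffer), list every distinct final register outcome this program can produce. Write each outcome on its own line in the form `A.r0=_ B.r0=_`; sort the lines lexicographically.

outcome vector order: (A.r0,B.r0)
|PSO outcomes| = 4

A.r0=0 B.r0=1
A.r0=0 B.r0=2
A.r0=1 B.r0=1
A.r0=1 B.r0=2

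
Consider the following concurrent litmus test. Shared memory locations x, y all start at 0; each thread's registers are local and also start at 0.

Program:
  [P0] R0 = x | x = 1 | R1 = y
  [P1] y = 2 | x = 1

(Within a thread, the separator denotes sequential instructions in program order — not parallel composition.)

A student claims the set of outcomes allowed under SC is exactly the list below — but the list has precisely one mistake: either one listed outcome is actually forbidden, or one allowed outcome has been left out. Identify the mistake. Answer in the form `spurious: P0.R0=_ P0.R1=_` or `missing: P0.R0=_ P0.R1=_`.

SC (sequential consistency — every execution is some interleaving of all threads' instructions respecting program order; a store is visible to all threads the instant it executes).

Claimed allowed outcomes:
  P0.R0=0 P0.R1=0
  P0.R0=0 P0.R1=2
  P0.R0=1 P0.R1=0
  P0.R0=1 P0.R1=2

spurious: P0.R0=1 P0.R1=0

outcome vector order: (P0.R0,P0.R1)
SC (3): <0 0>; <0 2>; <1 2>
claimed∖SC = {<1 0>}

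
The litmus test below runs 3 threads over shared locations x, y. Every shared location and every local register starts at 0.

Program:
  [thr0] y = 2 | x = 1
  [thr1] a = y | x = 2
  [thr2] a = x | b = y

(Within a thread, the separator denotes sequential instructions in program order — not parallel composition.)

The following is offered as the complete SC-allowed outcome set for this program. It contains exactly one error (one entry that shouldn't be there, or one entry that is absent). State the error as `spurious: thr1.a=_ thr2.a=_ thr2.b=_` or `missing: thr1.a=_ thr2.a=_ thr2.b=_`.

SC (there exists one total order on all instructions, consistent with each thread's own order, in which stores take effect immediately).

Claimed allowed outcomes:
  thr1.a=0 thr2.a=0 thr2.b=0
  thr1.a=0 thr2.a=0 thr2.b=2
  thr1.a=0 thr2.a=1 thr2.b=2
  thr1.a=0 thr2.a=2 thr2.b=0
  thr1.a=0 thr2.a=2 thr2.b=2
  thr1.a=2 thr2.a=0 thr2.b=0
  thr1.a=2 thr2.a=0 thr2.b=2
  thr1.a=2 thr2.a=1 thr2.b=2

missing: thr1.a=2 thr2.a=2 thr2.b=2

outcome vector order: (thr1.a,thr2.a,thr2.b)
[SC] allowed = {<0 0 0>; <0 0 2>; <0 1 2>; <0 2 0>; <0 2 2>; <2 0 0>; <2 0 2>; <2 1 2>; <2 2 2>}
SC∖claimed = {<2 2 2>}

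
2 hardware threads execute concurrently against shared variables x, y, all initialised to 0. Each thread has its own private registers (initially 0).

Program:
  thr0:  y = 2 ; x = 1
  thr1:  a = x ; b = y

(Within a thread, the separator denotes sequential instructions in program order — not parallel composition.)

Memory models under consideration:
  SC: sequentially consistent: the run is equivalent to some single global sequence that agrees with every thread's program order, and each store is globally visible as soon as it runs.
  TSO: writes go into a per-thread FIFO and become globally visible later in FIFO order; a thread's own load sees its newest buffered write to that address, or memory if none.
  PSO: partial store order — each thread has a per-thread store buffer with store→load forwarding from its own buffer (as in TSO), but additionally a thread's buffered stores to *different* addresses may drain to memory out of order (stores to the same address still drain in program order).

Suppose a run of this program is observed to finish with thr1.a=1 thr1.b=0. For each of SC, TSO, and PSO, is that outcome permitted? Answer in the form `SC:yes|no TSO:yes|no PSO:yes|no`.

SC:no TSO:no PSO:yes

outcome vector order: (thr1.a,thr1.b)
SC: 3 outcomes — {<0 0>; <0 2>; <1 2>}
TSO: 3 outcomes — {<0 0>; <0 2>; <1 2>}
PSO: 4 outcomes — {<0 0>; <0 2>; <1 0>; <1 2>}
target <1 0> ∈ {PSO}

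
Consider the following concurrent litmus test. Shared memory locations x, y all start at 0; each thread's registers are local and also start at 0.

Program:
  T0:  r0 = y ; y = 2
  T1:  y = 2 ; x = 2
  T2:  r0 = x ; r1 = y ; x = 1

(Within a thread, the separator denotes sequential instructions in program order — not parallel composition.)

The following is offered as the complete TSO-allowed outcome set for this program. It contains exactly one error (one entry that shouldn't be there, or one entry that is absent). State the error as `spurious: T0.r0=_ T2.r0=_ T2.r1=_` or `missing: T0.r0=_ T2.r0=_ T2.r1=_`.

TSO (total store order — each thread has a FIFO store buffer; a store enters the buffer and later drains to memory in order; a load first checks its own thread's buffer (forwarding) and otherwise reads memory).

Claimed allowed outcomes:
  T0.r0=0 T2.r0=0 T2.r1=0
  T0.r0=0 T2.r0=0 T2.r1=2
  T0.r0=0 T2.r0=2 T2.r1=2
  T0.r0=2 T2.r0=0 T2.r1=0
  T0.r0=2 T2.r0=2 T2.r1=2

outcome vector order: (T0.r0,T2.r0,T2.r1)
TSO: 6 outcomes — {0/0/0 0/0/2 0/2/2 2/0/0 2/0/2 2/2/2}
TSO∖claimed = {2/0/2}

missing: T0.r0=2 T2.r0=0 T2.r1=2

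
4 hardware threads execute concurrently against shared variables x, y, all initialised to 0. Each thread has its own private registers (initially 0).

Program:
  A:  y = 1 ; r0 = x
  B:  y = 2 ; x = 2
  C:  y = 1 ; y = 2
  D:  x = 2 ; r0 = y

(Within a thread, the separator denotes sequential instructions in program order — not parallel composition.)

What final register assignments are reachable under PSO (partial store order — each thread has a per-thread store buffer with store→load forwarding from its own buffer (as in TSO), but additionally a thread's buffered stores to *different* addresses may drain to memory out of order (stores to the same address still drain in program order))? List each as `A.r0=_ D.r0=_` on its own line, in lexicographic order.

outcome vector order: (A.r0,D.r0)
|PSO outcomes| = 6

A.r0=0 D.r0=0
A.r0=0 D.r0=1
A.r0=0 D.r0=2
A.r0=2 D.r0=0
A.r0=2 D.r0=1
A.r0=2 D.r0=2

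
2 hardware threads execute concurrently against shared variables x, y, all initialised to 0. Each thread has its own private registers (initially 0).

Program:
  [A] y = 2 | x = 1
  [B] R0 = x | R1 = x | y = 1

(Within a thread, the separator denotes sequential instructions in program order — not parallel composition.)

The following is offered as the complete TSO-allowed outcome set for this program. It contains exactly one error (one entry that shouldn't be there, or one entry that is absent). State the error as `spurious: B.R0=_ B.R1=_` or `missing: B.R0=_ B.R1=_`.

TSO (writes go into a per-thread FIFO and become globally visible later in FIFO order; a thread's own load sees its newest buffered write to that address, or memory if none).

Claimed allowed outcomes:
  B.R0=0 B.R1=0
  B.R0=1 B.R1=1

outcome vector order: (B.R0,B.R1)
[TSO] allowed = {<0 0> <0 1> <1 1>}
TSO∖claimed = {<0 1>}

missing: B.R0=0 B.R1=1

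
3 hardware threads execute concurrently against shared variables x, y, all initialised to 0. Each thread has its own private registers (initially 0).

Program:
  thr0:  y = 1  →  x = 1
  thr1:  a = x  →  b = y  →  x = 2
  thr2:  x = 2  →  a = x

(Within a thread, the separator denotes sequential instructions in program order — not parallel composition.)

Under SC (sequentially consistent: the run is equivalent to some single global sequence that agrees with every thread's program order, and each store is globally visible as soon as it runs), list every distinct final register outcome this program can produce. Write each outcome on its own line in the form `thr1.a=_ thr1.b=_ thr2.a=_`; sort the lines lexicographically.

thr1.a=0 thr1.b=0 thr2.a=1
thr1.a=0 thr1.b=0 thr2.a=2
thr1.a=0 thr1.b=1 thr2.a=1
thr1.a=0 thr1.b=1 thr2.a=2
thr1.a=1 thr1.b=1 thr2.a=1
thr1.a=1 thr1.b=1 thr2.a=2
thr1.a=2 thr1.b=0 thr2.a=1
thr1.a=2 thr1.b=0 thr2.a=2
thr1.a=2 thr1.b=1 thr2.a=1
thr1.a=2 thr1.b=1 thr2.a=2

outcome vector order: (thr1.a,thr1.b,thr2.a)
|SC outcomes| = 10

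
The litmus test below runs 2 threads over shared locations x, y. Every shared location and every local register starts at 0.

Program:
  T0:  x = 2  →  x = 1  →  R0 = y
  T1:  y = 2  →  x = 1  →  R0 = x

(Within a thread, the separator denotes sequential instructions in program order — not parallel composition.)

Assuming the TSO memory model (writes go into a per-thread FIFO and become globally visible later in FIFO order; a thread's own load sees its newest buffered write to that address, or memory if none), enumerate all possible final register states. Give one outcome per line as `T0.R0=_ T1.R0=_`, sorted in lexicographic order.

T0.R0=0 T1.R0=1
T0.R0=0 T1.R0=2
T0.R0=2 T1.R0=1
T0.R0=2 T1.R0=2

outcome vector order: (T0.R0,T1.R0)
|TSO outcomes| = 4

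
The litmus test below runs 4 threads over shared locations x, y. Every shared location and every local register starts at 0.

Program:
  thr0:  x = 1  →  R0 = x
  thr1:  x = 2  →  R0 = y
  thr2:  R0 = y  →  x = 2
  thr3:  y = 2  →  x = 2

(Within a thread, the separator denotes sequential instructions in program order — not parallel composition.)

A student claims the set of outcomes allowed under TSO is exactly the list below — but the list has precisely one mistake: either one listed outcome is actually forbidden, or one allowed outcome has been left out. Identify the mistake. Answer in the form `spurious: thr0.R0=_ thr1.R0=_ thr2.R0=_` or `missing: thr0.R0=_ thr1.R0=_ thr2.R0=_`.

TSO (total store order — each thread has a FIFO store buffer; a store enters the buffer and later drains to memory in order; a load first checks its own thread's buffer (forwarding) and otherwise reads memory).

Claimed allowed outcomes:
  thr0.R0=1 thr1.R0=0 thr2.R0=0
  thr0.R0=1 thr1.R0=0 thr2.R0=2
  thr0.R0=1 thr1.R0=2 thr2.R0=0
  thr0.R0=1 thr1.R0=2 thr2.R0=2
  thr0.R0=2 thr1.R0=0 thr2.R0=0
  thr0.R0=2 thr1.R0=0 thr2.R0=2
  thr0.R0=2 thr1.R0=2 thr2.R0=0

missing: thr0.R0=2 thr1.R0=2 thr2.R0=2

outcome vector order: (thr0.R0,thr1.R0,thr2.R0)
TSO (8): (1,0,0), (1,0,2), (1,2,0), (1,2,2), (2,0,0), (2,0,2), (2,2,0), (2,2,2)
TSO∖claimed = {(2,2,2)}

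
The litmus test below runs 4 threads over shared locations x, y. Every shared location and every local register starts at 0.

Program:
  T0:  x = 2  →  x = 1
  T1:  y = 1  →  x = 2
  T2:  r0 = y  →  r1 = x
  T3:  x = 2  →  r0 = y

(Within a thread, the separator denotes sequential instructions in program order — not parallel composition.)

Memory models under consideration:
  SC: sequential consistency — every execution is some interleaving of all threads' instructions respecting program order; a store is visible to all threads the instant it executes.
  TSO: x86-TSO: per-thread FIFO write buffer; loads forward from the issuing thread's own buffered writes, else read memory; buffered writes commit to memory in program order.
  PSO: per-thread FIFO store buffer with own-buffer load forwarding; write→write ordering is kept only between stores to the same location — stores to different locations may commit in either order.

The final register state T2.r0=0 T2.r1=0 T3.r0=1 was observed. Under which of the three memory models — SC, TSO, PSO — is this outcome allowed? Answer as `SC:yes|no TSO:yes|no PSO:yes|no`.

SC:yes TSO:yes PSO:yes

outcome vector order: (T2.r0,T2.r1,T3.r0)
SC: 11 outcomes — {<0 0 0>; <0 0 1>; <0 1 0>; <0 1 1>; <0 2 0>; <0 2 1>; <1 0 1>; <1 1 0>; <1 1 1>; <1 2 0>; <1 2 1>}
TSO: 12 outcomes — {<0 0 0>; <0 0 1>; <0 1 0>; <0 1 1>; <0 2 0>; <0 2 1>; <1 0 0>; <1 0 1>; <1 1 0>; <1 1 1>; <1 2 0>; <1 2 1>}
PSO: 12 outcomes — {<0 0 0>; <0 0 1>; <0 1 0>; <0 1 1>; <0 2 0>; <0 2 1>; <1 0 0>; <1 0 1>; <1 1 0>; <1 1 1>; <1 2 0>; <1 2 1>}
target <0 0 1> ∈ {SC,TSO,PSO}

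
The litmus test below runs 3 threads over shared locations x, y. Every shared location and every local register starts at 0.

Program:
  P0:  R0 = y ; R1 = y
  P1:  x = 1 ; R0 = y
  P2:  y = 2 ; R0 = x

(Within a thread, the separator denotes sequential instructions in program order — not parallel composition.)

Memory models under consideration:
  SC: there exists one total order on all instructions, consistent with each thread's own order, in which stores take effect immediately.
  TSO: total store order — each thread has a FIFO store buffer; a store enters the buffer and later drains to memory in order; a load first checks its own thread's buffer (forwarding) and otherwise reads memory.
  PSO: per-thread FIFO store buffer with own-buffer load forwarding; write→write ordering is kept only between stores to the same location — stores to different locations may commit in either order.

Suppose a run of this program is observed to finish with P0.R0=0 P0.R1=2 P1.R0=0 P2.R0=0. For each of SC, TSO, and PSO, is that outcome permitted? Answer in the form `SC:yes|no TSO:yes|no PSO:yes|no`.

outcome vector order: (P0.R0,P0.R1,P1.R0,P2.R0)
under SC → 0001 0020 0021 0201 0220 0221 2201 2220 2221
under TSO → 0000 0001 0020 0021 0200 0201 0220 0221 2200 2201 2220 2221
under PSO → 0000 0001 0020 0021 0200 0201 0220 0221 2200 2201 2220 2221
target 0200 ∈ {TSO,PSO}

SC:no TSO:yes PSO:yes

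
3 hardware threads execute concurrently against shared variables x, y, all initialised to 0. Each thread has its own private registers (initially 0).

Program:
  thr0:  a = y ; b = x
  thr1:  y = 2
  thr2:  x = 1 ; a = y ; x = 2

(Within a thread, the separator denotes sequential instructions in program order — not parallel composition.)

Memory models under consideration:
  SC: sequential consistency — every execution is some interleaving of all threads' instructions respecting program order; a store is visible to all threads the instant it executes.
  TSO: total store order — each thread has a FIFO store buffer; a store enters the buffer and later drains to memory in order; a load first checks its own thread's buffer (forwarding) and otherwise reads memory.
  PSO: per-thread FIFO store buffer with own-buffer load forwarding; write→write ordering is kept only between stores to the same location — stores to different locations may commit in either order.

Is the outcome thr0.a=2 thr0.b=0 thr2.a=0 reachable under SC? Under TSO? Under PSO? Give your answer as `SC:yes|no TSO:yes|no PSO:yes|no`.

SC:no TSO:yes PSO:yes

outcome vector order: (thr0.a,thr0.b,thr2.a)
SC: 11 outcomes — {000 002 010 012 020 022 202 210 212 220 222}
TSO: 12 outcomes — {000 002 010 012 020 022 200 202 210 212 220 222}
PSO: 12 outcomes — {000 002 010 012 020 022 200 202 210 212 220 222}
target 200 ∈ {TSO,PSO}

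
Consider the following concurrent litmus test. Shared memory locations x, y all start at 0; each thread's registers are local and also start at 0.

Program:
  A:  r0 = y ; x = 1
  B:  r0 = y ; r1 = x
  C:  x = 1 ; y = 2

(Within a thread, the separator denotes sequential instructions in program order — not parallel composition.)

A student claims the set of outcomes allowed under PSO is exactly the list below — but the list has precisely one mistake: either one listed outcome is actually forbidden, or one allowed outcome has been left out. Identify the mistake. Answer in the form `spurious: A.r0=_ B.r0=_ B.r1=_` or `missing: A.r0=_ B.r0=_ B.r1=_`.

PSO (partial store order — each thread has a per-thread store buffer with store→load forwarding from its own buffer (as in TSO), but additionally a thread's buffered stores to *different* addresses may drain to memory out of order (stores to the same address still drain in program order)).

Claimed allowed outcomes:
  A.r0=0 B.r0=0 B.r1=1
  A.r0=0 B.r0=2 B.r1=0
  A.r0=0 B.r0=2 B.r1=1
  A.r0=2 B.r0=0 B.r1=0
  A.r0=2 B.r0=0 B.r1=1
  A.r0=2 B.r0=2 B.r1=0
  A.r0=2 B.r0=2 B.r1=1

missing: A.r0=0 B.r0=0 B.r1=0

outcome vector order: (A.r0,B.r0,B.r1)
under PSO → 0/0/0; 0/0/1; 0/2/0; 0/2/1; 2/0/0; 2/0/1; 2/2/0; 2/2/1
PSO∖claimed = {0/0/0}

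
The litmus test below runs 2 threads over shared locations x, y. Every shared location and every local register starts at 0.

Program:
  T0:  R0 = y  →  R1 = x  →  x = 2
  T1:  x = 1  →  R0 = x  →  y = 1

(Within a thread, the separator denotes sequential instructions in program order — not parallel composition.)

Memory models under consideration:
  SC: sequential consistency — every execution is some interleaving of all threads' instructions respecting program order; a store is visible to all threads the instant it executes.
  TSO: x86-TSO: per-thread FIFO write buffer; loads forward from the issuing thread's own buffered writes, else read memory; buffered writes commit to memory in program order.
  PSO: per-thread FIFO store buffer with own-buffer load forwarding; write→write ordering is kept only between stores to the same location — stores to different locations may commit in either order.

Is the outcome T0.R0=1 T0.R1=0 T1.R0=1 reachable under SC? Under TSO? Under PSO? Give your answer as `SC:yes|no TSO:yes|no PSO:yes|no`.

SC:no TSO:no PSO:yes

outcome vector order: (T0.R0,T0.R1,T1.R0)
[SC] allowed = {(0,0,1) (0,0,2) (0,1,1) (0,1,2) (1,1,1)}
[TSO] allowed = {(0,0,1) (0,0,2) (0,1,1) (0,1,2) (1,1,1)}
[PSO] allowed = {(0,0,1) (0,0,2) (0,1,1) (0,1,2) (1,0,1) (1,1,1)}
target (1,0,1) ∈ {PSO}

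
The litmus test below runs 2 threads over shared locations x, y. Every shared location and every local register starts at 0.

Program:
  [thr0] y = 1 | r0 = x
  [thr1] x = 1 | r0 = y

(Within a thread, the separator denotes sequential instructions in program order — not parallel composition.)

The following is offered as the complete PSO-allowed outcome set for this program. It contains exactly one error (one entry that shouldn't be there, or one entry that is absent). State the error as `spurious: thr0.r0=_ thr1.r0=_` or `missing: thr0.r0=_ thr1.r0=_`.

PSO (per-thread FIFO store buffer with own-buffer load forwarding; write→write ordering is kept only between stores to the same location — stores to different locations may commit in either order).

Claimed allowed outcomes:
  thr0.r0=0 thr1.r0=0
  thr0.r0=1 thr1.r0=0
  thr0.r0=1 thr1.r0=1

outcome vector order: (thr0.r0,thr1.r0)
under PSO → 00, 01, 10, 11
PSO∖claimed = {01}

missing: thr0.r0=0 thr1.r0=1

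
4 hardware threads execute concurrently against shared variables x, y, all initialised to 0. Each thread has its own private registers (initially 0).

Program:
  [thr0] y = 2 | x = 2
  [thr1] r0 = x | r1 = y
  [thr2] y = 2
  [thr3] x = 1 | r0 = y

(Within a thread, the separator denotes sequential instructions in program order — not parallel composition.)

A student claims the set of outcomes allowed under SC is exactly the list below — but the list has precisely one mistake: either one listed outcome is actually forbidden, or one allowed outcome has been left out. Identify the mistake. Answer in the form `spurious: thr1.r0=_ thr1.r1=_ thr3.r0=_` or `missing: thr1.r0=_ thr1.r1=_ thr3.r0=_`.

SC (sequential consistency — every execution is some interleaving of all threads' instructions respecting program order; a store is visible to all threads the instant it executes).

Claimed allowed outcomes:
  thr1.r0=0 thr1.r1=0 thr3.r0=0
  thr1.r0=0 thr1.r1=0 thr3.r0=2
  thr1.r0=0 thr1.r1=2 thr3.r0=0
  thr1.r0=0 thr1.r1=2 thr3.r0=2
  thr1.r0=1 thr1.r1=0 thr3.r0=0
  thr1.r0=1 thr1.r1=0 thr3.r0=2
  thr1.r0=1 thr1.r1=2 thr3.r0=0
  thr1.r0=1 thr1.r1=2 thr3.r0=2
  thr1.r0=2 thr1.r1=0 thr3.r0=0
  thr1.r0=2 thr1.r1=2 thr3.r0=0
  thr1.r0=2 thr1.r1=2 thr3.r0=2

spurious: thr1.r0=2 thr1.r1=0 thr3.r0=0

outcome vector order: (thr1.r0,thr1.r1,thr3.r0)
SC (10): 000; 002; 020; 022; 100; 102; 120; 122; 220; 222
claimed∖SC = {200}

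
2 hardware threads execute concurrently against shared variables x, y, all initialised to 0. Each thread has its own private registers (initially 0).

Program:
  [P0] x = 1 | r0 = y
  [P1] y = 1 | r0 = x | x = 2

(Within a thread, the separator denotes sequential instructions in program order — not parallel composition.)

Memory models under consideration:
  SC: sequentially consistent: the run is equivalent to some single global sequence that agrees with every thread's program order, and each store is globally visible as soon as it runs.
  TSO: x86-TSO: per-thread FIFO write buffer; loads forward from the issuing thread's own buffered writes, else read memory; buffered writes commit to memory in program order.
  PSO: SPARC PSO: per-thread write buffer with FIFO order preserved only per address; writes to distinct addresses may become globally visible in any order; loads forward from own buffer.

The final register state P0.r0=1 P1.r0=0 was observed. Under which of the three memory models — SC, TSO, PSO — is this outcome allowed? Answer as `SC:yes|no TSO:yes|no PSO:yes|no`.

SC:yes TSO:yes PSO:yes

outcome vector order: (P0.r0,P1.r0)
SC: 3 outcomes — {01; 10; 11}
TSO: 4 outcomes — {00; 01; 10; 11}
PSO: 4 outcomes — {00; 01; 10; 11}
target 10 ∈ {SC,TSO,PSO}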